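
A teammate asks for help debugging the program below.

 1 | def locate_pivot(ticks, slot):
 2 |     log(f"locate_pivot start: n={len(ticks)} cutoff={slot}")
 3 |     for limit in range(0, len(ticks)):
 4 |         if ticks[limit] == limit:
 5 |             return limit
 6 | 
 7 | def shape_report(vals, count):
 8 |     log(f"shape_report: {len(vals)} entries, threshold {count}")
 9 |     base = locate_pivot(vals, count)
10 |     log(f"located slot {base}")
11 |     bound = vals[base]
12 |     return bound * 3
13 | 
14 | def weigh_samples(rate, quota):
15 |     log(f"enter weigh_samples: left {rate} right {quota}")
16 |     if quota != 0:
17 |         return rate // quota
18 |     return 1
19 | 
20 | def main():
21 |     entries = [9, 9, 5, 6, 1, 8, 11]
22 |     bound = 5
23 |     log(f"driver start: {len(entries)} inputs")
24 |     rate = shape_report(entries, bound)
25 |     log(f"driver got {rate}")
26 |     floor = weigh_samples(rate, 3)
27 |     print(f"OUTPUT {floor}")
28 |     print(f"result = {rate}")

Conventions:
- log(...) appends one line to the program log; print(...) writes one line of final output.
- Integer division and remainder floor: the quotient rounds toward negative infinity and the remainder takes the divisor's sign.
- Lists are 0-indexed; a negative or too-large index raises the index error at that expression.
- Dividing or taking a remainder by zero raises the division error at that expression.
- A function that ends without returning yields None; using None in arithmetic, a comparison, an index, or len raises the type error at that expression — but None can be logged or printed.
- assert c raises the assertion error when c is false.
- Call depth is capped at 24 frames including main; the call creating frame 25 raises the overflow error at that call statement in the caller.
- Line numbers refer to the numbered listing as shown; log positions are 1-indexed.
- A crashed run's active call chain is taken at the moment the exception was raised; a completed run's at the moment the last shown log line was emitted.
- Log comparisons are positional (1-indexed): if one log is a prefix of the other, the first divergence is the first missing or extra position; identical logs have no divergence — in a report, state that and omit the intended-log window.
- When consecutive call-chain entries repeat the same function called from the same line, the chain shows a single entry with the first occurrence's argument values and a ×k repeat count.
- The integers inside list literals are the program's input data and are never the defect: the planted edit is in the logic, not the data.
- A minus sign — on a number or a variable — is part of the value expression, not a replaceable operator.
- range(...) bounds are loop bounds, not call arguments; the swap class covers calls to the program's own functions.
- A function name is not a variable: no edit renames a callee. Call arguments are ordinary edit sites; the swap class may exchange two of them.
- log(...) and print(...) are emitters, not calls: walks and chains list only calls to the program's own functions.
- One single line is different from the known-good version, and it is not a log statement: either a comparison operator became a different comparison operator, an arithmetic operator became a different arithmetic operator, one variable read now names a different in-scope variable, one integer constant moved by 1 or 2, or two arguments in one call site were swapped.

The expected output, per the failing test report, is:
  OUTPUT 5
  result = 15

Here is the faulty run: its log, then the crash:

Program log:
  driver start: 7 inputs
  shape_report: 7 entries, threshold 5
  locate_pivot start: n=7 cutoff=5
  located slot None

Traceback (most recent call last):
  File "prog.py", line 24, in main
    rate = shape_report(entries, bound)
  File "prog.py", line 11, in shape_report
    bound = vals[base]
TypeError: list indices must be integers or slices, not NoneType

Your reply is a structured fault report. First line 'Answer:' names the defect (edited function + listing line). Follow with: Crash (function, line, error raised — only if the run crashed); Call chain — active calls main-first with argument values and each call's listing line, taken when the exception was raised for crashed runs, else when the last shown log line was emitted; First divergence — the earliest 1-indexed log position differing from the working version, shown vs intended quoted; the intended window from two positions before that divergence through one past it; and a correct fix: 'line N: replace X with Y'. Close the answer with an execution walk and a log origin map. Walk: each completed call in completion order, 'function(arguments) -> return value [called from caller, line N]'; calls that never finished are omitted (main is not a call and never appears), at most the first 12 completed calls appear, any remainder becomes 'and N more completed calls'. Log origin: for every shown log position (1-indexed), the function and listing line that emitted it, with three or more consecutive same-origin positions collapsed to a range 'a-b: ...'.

Answer: the defect is in locate_pivot at line 4.
Core observation: Everything matches until log position 4, which reads 'located slot None' in place of 'located slot 2'.
Crash: shape_report, line 11, TypeError.
Call chain: main -> shape_report([9, 9, 5, 6, 1, 8, 11], 5) (called at line 24).
First divergence: at position 4 the run shows 'located slot None' where the working version logs 'located slot 2'.
Intended log window:
  2: shape_report: 7 entries, threshold 5
  3: locate_pivot start: n=7 cutoff=5
  4: located slot 2
  5: driver got 15
Execution walk:
  locate_pivot([9, 9, 5, 6, 1, 8, 11], 5) -> None  [called from shape_report, line 9]
Log origin:
  1 — main, line 23
  2 — shape_report, line 8
  3 — locate_pivot, line 2
  4 — shape_report, line 10
A correct fix: line 4: replace `ticks[limit] == limit` with `ticks[limit] == slot`.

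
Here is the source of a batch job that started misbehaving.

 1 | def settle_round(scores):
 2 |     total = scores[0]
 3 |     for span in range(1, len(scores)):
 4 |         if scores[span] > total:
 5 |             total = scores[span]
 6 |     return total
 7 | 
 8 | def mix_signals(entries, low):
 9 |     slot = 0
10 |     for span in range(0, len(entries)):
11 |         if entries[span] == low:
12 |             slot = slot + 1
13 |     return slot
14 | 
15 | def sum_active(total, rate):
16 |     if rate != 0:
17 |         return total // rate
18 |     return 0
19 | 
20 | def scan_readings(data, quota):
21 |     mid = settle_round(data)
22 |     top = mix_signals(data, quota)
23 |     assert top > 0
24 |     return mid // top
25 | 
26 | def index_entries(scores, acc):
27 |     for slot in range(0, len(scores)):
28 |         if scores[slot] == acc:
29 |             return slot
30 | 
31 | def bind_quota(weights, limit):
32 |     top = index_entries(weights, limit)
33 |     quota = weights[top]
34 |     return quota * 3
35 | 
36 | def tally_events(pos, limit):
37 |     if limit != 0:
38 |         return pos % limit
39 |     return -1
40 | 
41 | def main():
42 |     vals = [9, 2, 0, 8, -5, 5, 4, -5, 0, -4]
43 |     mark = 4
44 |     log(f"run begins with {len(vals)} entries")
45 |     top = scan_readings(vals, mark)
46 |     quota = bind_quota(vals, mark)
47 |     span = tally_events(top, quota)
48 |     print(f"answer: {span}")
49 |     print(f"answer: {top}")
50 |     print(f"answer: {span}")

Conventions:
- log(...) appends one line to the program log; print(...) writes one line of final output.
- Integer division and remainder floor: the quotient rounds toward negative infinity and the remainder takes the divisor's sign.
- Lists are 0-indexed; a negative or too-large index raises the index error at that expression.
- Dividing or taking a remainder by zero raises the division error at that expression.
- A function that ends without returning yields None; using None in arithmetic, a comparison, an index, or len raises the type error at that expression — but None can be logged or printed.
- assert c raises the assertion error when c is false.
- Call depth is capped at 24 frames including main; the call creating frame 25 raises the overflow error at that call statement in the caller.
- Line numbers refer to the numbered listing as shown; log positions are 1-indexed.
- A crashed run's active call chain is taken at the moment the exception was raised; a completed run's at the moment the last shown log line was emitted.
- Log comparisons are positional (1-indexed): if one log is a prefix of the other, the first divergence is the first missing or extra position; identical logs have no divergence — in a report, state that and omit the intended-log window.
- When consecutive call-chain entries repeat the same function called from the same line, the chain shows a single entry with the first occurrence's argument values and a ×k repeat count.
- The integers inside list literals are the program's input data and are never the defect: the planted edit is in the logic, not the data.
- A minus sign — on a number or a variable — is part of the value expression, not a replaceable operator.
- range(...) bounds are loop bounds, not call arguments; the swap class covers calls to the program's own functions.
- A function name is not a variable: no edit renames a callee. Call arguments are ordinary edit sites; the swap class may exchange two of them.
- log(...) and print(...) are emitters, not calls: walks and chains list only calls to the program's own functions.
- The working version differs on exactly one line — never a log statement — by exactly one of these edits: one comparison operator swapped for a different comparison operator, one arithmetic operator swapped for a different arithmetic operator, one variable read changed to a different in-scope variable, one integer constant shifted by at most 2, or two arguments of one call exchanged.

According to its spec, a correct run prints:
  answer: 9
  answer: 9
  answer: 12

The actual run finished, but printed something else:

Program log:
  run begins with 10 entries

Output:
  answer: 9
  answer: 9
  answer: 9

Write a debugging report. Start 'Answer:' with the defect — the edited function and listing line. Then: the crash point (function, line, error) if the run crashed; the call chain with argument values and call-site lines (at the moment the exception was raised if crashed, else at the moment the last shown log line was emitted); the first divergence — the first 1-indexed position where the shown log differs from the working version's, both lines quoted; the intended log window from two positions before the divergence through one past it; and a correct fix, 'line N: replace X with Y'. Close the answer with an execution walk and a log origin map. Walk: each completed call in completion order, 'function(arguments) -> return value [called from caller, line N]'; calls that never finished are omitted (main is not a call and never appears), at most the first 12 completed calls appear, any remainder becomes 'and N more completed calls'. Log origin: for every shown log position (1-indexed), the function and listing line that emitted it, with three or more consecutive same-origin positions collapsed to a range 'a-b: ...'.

Answer: the defect is in main at line 50.
Key fact: Every logged value matches the working version; the printed result is what differs.
Call chain: main.
First divergence: none; the two logs match at every position.
Execution walk:
  settle_round([9, 2, 0, 8, -5, 5, 4, -5, 0, -4]) -> 9  [called from scan_readings, line 21]
  mix_signals([9, 2, 0, 8, -5, 5, 4, -5, 0, -4], 4) -> 1  [called from scan_readings, line 22]
  scan_readings([9, 2, 0, 8, -5, 5, 4, -5, 0, -4], 4) -> 9  [called from main, line 45]
  index_entries([9, 2, 0, 8, -5, 5, 4, -5, 0, -4], 4) -> 6  [called from bind_quota, line 32]
  bind_quota([9, 2, 0, 8, -5, 5, 4, -5, 0, -4], 4) -> 12  [called from main, line 46]
  tally_events(9, 12) -> 9  [called from main, line 47]
Log origins:
  1 — main, line 44
A correct fix: line 50: replace `span` with `quota`.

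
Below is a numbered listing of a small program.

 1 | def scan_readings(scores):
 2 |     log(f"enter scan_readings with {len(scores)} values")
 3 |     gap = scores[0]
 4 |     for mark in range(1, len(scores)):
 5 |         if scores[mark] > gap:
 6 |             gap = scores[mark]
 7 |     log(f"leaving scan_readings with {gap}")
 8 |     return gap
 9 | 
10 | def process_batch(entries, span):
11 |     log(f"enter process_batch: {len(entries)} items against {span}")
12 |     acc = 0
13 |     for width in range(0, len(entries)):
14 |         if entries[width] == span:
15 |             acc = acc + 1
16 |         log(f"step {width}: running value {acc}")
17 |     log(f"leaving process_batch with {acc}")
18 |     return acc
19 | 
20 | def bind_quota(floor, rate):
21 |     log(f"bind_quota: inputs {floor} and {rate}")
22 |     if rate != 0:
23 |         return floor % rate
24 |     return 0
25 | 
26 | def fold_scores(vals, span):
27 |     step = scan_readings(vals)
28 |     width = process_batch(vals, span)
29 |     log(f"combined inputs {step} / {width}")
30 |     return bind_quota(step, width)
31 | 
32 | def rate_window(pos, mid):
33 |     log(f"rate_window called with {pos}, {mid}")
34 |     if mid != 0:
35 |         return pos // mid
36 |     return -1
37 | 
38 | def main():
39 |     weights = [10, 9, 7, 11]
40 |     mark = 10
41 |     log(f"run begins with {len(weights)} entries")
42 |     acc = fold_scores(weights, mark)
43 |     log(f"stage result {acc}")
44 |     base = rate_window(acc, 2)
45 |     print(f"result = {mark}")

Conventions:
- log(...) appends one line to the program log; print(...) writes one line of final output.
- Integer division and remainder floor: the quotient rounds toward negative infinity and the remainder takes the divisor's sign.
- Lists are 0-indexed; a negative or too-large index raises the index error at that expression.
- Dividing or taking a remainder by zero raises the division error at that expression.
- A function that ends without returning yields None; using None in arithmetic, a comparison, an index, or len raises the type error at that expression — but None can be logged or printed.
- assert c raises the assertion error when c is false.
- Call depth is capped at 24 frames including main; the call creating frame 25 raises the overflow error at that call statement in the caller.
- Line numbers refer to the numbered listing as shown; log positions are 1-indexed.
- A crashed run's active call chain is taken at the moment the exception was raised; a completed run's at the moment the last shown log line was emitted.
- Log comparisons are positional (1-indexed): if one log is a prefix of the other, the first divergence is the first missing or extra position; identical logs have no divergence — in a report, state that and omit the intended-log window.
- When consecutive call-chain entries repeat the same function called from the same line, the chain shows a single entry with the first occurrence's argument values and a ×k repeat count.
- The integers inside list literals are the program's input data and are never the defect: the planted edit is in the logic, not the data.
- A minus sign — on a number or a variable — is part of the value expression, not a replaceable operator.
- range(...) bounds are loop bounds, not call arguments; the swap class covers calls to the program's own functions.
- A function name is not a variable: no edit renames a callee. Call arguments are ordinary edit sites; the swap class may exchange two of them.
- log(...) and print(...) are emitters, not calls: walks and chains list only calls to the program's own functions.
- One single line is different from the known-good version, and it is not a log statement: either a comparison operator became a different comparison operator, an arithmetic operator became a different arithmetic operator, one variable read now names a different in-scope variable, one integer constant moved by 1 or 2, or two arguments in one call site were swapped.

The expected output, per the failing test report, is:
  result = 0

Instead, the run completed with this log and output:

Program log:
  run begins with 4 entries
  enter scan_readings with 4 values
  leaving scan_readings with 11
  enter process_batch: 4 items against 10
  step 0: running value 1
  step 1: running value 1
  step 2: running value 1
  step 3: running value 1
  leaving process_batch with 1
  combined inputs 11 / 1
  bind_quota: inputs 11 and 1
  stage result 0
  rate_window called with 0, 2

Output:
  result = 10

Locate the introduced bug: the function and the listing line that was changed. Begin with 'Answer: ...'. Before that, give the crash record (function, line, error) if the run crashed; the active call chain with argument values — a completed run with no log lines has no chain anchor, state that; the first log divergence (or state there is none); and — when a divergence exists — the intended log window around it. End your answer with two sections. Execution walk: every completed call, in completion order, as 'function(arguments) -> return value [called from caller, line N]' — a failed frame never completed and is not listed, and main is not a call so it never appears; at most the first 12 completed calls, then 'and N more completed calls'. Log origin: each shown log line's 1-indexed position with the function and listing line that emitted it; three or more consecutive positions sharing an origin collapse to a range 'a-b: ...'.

Answer: the defect is in main at line 45.
Key fact: Every logged value matches the working version; the printed result is what differs.
Call chain: main -> rate_window(0, 2) (called at line 44).
First divergence: none (the log streams are identical).
Execution walk:
  scan_readings([10, 9, 7, 11]) -> 11  [called from fold_scores, line 27]
  process_batch([10, 9, 7, 11], 10) -> 1  [called from fold_scores, line 28]
  bind_quota(11, 1) -> 0  [called from fold_scores, line 30]
  fold_scores([10, 9, 7, 11], 10) -> 0  [called from main, line 42]
  rate_window(0, 2) -> 0  [called from main, line 44]
Origin of each log line:
  1 — main, line 41
  2 — scan_readings, line 2
  3 — scan_readings, line 7
  4 — process_batch, line 11
  5-8 — process_batch, line 16
  9 — process_batch, line 17
  10 — fold_scores, line 29
  11 — bind_quota, line 21
  12 — main, line 43
  13 — rate_window, line 33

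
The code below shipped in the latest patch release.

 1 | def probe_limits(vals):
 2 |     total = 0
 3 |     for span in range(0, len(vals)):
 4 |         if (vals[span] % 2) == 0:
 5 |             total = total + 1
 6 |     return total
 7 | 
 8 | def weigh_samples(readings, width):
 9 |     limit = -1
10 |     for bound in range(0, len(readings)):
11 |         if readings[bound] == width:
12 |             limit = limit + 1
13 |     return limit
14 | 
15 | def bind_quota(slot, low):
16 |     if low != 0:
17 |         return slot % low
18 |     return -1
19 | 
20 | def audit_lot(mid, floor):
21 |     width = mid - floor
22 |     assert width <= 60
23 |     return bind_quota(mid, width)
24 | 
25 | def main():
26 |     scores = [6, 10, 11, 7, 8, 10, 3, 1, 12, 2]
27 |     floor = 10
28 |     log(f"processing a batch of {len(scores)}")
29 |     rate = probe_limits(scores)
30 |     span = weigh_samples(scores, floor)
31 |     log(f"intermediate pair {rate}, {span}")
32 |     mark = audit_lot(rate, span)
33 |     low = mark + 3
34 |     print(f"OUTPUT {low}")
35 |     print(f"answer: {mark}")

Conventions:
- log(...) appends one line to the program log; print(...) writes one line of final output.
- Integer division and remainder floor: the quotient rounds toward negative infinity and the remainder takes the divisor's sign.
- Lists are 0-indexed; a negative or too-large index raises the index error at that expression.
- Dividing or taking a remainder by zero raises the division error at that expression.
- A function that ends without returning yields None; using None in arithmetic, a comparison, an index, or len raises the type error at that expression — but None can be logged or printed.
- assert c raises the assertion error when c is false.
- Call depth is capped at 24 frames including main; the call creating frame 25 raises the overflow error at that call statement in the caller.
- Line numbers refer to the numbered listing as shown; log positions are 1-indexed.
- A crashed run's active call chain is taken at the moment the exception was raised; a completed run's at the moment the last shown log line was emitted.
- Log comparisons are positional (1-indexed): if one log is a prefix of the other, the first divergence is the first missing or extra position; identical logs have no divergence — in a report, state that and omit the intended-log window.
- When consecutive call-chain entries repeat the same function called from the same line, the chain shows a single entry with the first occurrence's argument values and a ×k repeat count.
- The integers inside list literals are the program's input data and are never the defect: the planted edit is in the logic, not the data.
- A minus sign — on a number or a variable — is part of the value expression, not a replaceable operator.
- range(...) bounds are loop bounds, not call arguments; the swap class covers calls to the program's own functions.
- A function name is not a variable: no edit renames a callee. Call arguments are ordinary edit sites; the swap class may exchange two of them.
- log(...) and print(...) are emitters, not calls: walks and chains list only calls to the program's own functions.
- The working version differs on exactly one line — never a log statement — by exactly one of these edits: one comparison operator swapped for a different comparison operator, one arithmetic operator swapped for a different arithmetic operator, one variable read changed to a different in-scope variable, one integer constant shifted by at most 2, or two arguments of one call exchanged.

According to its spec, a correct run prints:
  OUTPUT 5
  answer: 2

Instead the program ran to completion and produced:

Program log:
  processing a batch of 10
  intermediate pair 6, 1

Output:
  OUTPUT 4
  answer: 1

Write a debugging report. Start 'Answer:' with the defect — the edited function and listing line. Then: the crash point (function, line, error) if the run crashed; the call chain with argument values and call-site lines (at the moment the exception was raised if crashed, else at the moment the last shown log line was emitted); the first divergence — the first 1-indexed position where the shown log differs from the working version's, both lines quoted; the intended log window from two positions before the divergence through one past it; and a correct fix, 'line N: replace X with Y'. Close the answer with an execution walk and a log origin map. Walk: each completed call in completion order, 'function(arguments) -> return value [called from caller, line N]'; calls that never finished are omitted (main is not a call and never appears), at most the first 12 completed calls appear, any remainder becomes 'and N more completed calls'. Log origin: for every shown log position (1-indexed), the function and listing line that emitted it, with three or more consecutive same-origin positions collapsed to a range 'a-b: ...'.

Answer: the defect is in weigh_samples at line 9.
Key observation: The earliest visible damage is log position 2 — 'intermediate pair 6, 1' rather than the intended 'intermediate pair 6, 2'.
Call chain: main.
First divergence: position 2 — shown 'intermediate pair 6, 1', intended 'intermediate pair 6, 2'.
Intended log window:
  1: processing a batch of 10
  2: intermediate pair 6, 2
Execution walk:
  probe_limits([6, 10, 11, 7, 8, 10, 3, 1, 12, 2]) -> 6  [called from main, line 29]
  weigh_samples([6, 10, 11, 7, 8, 10, 3, 1, 12, 2], 10) -> 1  [called from main, line 30]
  bind_quota(6, 5) -> 1  [called from audit_lot, line 23]
  audit_lot(6, 1) -> 1  [called from main, line 32]
Origin of each log line:
  1: emitted by main (line 28)
  2: emitted by main (line 31)
A correct fix: line 9: replace `-1` with `0`.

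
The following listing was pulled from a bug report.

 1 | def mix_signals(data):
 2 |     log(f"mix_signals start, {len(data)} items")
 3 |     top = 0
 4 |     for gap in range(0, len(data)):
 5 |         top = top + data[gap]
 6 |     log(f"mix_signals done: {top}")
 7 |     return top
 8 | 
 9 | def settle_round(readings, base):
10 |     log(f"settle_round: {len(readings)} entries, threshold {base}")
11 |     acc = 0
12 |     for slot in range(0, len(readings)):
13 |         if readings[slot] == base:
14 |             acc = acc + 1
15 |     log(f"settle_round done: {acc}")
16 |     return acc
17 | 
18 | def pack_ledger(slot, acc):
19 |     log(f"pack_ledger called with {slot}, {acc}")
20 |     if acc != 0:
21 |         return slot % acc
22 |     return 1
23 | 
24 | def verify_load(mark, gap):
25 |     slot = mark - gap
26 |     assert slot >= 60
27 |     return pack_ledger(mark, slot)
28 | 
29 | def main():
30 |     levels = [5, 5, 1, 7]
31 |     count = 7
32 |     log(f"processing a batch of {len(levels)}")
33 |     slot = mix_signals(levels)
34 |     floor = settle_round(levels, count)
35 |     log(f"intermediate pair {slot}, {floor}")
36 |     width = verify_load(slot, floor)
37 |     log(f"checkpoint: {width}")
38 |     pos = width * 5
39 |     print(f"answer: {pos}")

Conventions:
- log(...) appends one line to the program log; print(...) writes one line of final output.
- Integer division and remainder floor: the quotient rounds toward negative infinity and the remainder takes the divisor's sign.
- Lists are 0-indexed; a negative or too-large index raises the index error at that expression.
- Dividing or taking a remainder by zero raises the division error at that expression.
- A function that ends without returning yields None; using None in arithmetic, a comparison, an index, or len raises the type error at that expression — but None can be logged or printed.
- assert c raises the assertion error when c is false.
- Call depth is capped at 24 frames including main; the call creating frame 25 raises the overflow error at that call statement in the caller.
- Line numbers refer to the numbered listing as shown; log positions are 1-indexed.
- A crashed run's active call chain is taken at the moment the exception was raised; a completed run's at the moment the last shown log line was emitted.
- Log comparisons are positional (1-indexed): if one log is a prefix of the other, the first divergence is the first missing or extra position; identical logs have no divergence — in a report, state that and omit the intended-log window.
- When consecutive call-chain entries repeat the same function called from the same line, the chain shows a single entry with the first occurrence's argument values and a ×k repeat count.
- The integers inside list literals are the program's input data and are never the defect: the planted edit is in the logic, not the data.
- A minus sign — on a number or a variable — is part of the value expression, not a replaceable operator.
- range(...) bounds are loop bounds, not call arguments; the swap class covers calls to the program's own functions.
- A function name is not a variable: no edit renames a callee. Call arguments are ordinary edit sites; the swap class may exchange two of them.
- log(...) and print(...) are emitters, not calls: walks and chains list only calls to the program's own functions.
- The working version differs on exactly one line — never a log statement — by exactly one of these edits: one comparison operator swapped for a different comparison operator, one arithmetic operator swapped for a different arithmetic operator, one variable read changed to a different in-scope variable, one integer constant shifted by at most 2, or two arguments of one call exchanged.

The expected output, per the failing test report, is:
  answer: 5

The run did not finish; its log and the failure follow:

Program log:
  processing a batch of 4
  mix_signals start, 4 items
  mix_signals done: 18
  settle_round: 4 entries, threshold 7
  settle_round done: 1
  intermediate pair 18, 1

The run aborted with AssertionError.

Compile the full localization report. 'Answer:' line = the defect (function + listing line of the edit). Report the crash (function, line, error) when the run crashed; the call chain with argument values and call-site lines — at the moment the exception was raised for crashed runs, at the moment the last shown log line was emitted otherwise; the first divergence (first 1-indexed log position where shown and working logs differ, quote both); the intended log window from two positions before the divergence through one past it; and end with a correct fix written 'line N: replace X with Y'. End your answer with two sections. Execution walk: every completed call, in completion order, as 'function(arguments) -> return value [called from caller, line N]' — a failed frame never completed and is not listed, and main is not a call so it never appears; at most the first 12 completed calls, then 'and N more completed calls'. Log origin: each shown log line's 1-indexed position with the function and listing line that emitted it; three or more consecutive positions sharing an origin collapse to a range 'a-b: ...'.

Answer: the defect is in verify_load at line 26.
Core observation: After 6 matching log lines the faulty run goes silent, while the working version continues with 'pack_ledger called with 18, 17'.
Crash: verify_load, line 26, AssertionError.
Call chain: main -> verify_load(18, 1) (called at line 36).
First divergence: position 7 — after 6 matching lines the faulty run goes silent; intended next line 'pack_ledger called with 18, 17'.
Intended log window:
  5: settle_round done: 1
  6: intermediate pair 18, 1
  7: pack_ledger called with 18, 17
  8: checkpoint: 1
Execution walk:
  mix_signals([5, 5, 1, 7]) -> 18  [called from main, line 33]
  settle_round([5, 5, 1, 7], 7) -> 1  [called from main, line 34]
Log line origins:
  1: from main, line 32
  2: from mix_signals, line 2
  3: from mix_signals, line 6
  4: from settle_round, line 10
  5: from settle_round, line 15
  6: from main, line 35
A correct fix: line 26: replace `>=` with `<=`.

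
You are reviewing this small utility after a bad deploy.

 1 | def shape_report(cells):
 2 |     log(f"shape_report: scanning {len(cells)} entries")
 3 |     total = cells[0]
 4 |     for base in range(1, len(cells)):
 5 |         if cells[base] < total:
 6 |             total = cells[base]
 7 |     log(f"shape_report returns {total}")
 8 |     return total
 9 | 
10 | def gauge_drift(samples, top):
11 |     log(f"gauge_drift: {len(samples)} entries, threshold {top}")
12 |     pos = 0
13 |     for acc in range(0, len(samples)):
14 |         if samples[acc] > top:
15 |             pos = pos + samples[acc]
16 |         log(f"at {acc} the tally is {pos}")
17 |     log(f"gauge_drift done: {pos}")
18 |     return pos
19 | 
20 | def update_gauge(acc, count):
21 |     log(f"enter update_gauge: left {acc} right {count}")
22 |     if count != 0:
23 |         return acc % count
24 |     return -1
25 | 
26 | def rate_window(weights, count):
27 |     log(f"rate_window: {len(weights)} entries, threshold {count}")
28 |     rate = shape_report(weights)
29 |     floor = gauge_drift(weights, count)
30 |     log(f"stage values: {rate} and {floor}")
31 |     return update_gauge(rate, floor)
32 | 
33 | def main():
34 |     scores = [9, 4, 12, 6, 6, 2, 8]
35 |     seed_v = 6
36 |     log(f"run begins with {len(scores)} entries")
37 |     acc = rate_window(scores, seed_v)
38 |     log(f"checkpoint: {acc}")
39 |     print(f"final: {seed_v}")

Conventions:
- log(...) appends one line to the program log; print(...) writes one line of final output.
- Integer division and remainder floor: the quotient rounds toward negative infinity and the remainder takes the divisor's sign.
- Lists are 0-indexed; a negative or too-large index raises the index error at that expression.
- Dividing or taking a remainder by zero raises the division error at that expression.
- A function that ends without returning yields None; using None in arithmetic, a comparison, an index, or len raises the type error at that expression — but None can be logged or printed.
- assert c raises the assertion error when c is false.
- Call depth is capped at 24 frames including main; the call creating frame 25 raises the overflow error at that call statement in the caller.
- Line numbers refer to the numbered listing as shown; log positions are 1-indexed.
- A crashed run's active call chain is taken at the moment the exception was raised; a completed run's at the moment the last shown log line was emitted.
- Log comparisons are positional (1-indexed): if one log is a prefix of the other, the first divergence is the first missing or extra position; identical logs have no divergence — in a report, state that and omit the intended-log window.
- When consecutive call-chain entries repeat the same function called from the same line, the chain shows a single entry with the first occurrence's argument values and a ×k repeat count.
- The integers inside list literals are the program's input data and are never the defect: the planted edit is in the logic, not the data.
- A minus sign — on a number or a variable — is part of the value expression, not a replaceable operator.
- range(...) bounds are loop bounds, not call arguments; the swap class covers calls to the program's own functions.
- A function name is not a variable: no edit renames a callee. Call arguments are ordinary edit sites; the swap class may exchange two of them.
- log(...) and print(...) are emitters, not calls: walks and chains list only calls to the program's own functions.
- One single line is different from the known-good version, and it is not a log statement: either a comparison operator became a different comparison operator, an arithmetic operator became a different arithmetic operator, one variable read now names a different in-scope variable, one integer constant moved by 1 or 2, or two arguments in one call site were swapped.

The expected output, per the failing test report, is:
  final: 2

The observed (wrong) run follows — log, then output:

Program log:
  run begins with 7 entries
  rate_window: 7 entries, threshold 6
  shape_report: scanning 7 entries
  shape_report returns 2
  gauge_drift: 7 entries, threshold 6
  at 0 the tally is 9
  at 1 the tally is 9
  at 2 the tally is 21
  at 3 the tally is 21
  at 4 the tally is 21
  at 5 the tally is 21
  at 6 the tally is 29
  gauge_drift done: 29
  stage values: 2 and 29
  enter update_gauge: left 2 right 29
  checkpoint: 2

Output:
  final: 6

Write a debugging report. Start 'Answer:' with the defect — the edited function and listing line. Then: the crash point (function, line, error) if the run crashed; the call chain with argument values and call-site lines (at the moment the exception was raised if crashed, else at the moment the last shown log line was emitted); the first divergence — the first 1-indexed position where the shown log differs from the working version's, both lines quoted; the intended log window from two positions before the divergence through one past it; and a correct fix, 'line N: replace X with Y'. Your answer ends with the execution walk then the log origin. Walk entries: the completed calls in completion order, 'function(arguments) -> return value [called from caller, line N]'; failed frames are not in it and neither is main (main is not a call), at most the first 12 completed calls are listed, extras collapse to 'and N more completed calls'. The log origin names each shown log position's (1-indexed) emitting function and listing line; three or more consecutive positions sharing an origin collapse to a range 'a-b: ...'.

Answer: the defect is in main at line 39.
The tell: No log line changed; the fault shows up purely in the output.
Call chain: main.
First divergence: there is none — every log position agrees.
Execution walk:
  shape_report([9, 4, 12, 6, 6, 2, 8]) -> 2  [called from rate_window, line 28]
  gauge_drift([9, 4, 12, 6, 6, 2, 8], 6) -> 29  [called from rate_window, line 29]
  update_gauge(2, 29) -> 2  [called from rate_window, line 31]
  rate_window([9, 4, 12, 6, 6, 2, 8], 6) -> 2  [called from main, line 37]
Log origins:
  1: logged in main at line 36
  2: logged in rate_window at line 27
  3: logged in shape_report at line 2
  4: logged in shape_report at line 7
  5: logged in gauge_drift at line 11
  6-12: logged in gauge_drift at line 16
  13: logged in gauge_drift at line 17
  14: logged in rate_window at line 30
  15: logged in update_gauge at line 21
  16: logged in main at line 38
A correct fix: line 39: replace `seed_v` with `acc`.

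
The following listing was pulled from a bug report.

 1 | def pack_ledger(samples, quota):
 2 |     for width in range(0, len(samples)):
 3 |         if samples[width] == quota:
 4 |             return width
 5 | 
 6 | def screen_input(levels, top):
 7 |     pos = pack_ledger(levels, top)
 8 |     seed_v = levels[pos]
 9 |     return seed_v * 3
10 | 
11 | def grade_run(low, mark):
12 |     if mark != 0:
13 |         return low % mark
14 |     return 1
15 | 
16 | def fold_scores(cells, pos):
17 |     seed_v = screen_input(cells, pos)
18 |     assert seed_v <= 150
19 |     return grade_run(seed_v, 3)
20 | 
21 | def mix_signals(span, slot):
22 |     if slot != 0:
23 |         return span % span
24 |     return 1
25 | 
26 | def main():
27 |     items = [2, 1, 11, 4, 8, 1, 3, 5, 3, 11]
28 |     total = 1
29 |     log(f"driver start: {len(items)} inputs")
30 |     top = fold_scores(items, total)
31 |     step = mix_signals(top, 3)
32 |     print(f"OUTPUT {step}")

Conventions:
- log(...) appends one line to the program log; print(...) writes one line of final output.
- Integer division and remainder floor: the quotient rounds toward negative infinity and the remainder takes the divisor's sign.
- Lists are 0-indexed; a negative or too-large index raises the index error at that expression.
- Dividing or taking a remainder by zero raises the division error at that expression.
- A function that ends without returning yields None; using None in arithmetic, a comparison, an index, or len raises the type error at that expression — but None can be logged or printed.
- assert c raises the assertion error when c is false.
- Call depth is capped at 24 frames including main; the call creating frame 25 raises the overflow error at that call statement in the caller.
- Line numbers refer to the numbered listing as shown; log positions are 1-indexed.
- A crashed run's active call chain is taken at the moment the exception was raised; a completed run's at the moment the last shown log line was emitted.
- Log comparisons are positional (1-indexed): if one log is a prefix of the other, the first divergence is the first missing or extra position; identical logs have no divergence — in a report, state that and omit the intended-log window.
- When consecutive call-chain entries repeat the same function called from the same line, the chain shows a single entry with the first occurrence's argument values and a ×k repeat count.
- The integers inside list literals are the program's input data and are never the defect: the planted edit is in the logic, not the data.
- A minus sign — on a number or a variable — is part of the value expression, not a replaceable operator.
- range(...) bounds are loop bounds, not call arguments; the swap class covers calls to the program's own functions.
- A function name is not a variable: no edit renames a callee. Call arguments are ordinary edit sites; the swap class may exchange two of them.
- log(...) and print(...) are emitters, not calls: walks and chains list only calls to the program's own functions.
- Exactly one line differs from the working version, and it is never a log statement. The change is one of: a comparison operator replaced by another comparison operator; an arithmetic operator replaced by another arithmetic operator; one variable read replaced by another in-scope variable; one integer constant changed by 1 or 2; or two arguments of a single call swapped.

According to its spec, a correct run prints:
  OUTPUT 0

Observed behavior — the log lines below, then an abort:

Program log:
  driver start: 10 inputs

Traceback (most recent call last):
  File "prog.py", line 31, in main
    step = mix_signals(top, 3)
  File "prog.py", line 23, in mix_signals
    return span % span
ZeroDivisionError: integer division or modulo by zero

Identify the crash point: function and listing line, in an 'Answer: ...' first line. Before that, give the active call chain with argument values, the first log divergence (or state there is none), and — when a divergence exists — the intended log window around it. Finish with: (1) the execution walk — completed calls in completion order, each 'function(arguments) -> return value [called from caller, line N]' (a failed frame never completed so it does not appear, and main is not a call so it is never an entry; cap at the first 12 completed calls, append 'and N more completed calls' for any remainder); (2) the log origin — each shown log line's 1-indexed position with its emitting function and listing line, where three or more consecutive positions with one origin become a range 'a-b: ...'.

Answer: the error was raised in mix_signals, line 23.
Core observation: Up to the failure, the log is exactly the working version's.
Call chain: main -> mix_signals(0, 3) (called at line 31).
First divergence: none — the logs agree in full.
Execution walk:
  pack_ledger([2, 1, 11, 4, 8, 1, 3, 5, 3, 11], 1) -> 1  [called from screen_input, line 7]
  screen_input([2, 1, 11, 4, 8, 1, 3, 5, 3, 11], 1) -> 3  [called from fold_scores, line 17]
  grade_run(3, 3) -> 0  [called from fold_scores, line 19]
  fold_scores([2, 1, 11, 4, 8, 1, 3, 5, 3, 11], 1) -> 0  [called from main, line 30]
Log origin:
  1: from main, line 29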